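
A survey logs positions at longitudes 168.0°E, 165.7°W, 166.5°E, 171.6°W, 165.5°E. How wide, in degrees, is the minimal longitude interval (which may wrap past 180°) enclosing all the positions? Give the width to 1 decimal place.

28.8°

Sort the longitudes: -171.6°, -165.7°, +165.5°, +166.5°, +168.0°.
Eastward gaps between consecutive values (wrapping around): 5.9°, 331.2°, 1.0°, 1.5°, 20.4°.
Largest gap = 331.2° ⇒ minimal covering band is its complement: 360° − 331.2° = 28.8°.
Band runs from +165.5° eastward to -165.7°, crossing the antimeridian.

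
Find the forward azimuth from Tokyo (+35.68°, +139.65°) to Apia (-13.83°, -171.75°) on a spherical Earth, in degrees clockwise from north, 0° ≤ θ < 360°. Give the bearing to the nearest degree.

Δλ = -171.75 − 139.65 = -311.40°; wrapped into (−180°, 180°]: 48.60°.
θ = atan2( sin Δλ · cos φ₂ , cos φ₁ · sin φ₂ − sin φ₁ · cos φ₂ · cos Δλ )
  = atan2(0.72836, -0.56870) = 127.983° → normalised to [0°, 360°): 127.983°.

128°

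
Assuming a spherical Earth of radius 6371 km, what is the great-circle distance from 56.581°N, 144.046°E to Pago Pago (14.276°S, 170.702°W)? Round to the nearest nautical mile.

4816 nmi

Δλ = -170.702 − 144.046 = -314.748°; wrapped into (−180°, 180°]: 45.252°.
Δφ = -14.276 − 56.581 = -70.857°.
a = sin²(Δφ/2) + cos φ₁ · cos φ₂ · sin²(Δλ/2) = 0.415034.
c = 2·atan2(√a, √(1−a)) = 1.40004 rad → d = 6371·c ≈ 8919.63 km ≈ 4816.21 nmi.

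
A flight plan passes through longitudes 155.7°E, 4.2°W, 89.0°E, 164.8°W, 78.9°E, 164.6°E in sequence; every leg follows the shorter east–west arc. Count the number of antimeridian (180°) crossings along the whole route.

2

Leg 1: +155.7° → -4.2°, shortest Δλ = -159.9° (west) — does not cross 180°.
Leg 2: -4.2° → +89.0°, shortest Δλ = 93.2° (east) — does not cross 180°.
Leg 3: +89.0° → -164.8°, shortest Δλ = 106.2° (east) — crosses 180°.
Leg 4: -164.8° → +78.9°, shortest Δλ = -116.3° (west) — crosses 180°.
Leg 5: +78.9° → +164.6°, shortest Δλ = 85.7° (east) — does not cross 180°.
Total crossings: 2.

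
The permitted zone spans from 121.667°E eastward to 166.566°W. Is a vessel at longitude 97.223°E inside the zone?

No

Band width going east from +121.667° to -166.566°: ((-166.566 − 121.667) mod 360) = 71.767°.
Offset of +97.223° east of the west edge: ((97.223 − 121.667) mod 360) = 335.556°.
335.556° > 71.767° ⇒ outside.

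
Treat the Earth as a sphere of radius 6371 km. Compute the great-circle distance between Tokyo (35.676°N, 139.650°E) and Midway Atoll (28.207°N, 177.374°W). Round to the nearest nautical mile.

Δλ = -177.374 − 139.650 = -317.024°; wrapped into (−180°, 180°]: 42.976°.
Δφ = 28.207 − 35.676 = -7.469°.
a = sin²(Δφ/2) + cos φ₁ · cos φ₂ · sin²(Δλ/2) = 0.100297.
c = 2·atan2(√a, √(1−a)) = 0.64449 rad → d = 6371·c ≈ 4106.04 km ≈ 2217.09 nmi.

2217 nmi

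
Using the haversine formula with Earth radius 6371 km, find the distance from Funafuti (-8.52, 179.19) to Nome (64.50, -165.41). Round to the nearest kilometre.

8221 km

Δλ = -165.41 − 179.19 = -344.60°; wrapped into (−180°, 180°]: 15.40°.
Δφ = 64.50 − -8.52 = 73.02°.
a = sin²(Δφ/2) + cos φ₁ · cos φ₂ · sin²(Δλ/2) = 0.361624.
c = 2·atan2(√a, √(1−a)) = 1.29038 rad → d = 6371·c ≈ 8221.04 km.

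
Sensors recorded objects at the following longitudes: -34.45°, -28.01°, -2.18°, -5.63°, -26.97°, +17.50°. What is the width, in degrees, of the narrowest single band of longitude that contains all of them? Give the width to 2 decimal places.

51.95°

Sort the longitudes: -34.45°, -28.01°, -26.97°, -5.63°, -2.18°, +17.50°.
Eastward gaps between consecutive values (wrapping around): 6.44°, 1.04°, 21.34°, 3.45°, 19.68°, 308.05°.
Largest gap = 308.05° ⇒ minimal covering band is its complement: 360° − 308.05° = 51.95°.
Band runs from -34.45° eastward to +17.50°.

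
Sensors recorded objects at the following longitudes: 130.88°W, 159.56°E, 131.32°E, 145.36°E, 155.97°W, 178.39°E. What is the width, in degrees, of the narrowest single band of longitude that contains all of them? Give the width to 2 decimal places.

97.80°

Sort the longitudes: -155.97°, -130.88°, +131.32°, +145.36°, +159.56°, +178.39°.
Eastward gaps between consecutive values (wrapping around): 25.09°, 262.20°, 14.04°, 14.20°, 18.83°, 25.64°.
Largest gap = 262.20° ⇒ minimal covering band is its complement: 360° − 262.20° = 97.80°.
Band runs from +131.32° eastward to -130.88°, crossing the antimeridian.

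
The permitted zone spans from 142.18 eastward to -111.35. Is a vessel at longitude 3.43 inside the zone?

No

Band width going east from +142.18° to -111.35°: ((-111.35 − 142.18) mod 360) = 106.47°.
Offset of +3.43° east of the west edge: ((3.43 − 142.18) mod 360) = 221.25°.
221.25° > 106.47° ⇒ outside.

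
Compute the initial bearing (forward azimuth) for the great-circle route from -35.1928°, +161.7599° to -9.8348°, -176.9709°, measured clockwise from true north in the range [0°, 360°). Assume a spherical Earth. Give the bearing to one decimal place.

42.5°

Δλ = -176.9709 − 161.7599 = -338.7308°; wrapped into (−180°, 180°]: 21.2692°.
θ = atan2( sin Δλ · cos φ₂ , cos φ₁ · sin φ₂ − sin φ₁ · cos φ₂ · cos Δλ )
  = atan2(0.35742, 0.38959) = 42.534° → normalised to [0°, 360°): 42.534°.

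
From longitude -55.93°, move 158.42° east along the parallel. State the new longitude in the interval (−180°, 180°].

+102.49°

Start at -55.93°; shift +158.42° → +102.49°.
+102.49° already lies in (−180°, 180°].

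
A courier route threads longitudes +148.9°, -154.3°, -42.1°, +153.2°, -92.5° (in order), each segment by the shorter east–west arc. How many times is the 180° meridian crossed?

Leg 1: +148.9° → -154.3°, shortest Δλ = 56.8° (east) — crosses 180°.
Leg 2: -154.3° → -42.1°, shortest Δλ = 112.2° (east) — does not cross 180°.
Leg 3: -42.1° → +153.2°, shortest Δλ = -164.7° (west) — crosses 180°.
Leg 4: +153.2° → -92.5°, shortest Δλ = 114.3° (east) — crosses 180°.
Total crossings: 3.

3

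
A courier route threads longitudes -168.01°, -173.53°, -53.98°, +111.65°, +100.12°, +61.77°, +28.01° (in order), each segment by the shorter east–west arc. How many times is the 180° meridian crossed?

Leg 1: -168.01° → -173.53°, shortest Δλ = -5.52° (west) — does not cross 180°.
Leg 2: -173.53° → -53.98°, shortest Δλ = 119.55° (east) — does not cross 180°.
Leg 3: -53.98° → +111.65°, shortest Δλ = 165.63° (east) — does not cross 180°.
Leg 4: +111.65° → +100.12°, shortest Δλ = -11.53° (west) — does not cross 180°.
Leg 5: +100.12° → +61.77°, shortest Δλ = -38.35° (west) — does not cross 180°.
Leg 6: +61.77° → +28.01°, shortest Δλ = -33.76° (west) — does not cross 180°.
Total crossings: 0.

0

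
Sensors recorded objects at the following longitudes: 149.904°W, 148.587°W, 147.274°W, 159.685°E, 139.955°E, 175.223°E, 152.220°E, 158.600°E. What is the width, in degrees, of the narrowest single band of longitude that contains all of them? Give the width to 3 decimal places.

Sort the longitudes: -149.904°, -148.587°, -147.274°, +139.955°, +152.220°, +158.600°, +159.685°, +175.223°.
Eastward gaps between consecutive values (wrapping around): 1.317°, 1.313°, 287.229°, 12.265°, 6.380°, 1.085°, 15.538°, 34.873°.
Largest gap = 287.229° ⇒ minimal covering band is its complement: 360° − 287.229° = 72.771°.
Band runs from +139.955° eastward to -147.274°, crossing the antimeridian.

72.771°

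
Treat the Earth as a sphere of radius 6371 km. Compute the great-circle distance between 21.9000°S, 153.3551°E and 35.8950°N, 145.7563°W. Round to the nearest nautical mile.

4896 nmi

Δλ = -145.7563 − 153.3551 = -299.1114°; wrapped into (−180°, 180°]: 60.8886°.
Δφ = 35.8950 − -21.9000 = 57.7950°.
a = sin²(Δφ/2) + cos φ₁ · cos φ₂ · sin²(Δλ/2) = 0.426503.
c = 2·atan2(√a, √(1−a)) = 1.42327 rad → d = 6371·c ≈ 9067.64 km ≈ 4896.14 nmi.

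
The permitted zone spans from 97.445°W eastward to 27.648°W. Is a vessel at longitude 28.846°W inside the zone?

Band width going east from -97.445° to -27.648°: ((-27.648 − -97.445) mod 360) = 69.797°.
Offset of -28.846° east of the west edge: ((-28.846 − -97.445) mod 360) = 68.599°.
68.599° ≤ 69.797° ⇒ inside.

Yes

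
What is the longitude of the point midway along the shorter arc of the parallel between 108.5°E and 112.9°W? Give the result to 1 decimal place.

177.8°E

Signed shortest Δλ from +108.5° to -112.9° is +138.6°.
Midpoint longitude = +108.5° + (+138.6°)/2 = +108.5° + 69.3° = +177.8°.
(The naïve average (+108.5 + -112.9)/2 = -2.2° is on the wrong side of the globe.)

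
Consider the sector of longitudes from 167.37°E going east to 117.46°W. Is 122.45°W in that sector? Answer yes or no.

Band width going east from +167.37° to -117.46°: ((-117.46 − 167.37) mod 360) = 75.17°.
Offset of -122.45° east of the west edge: ((-122.45 − 167.37) mod 360) = 70.18°.
70.18° ≤ 75.17° ⇒ inside.

Yes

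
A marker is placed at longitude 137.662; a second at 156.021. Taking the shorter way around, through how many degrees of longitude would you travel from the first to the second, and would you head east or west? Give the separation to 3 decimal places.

18.359° east

Raw difference: 156.021 − 137.662 = 18.359°.
Normalise into (−180°, 180°]: 18.359° stays 18.359°.
Positive ⇒ the second point lies to the east; separation 18.359°.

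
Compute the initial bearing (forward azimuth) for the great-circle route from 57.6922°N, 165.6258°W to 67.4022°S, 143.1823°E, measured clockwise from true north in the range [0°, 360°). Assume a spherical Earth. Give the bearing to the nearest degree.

203°

Δλ = 143.1823 − -165.6258 = 308.8081°; wrapped into (−180°, 180°]: -51.1919°.
θ = atan2( sin Δλ · cos φ₂ , cos φ₁ · sin φ₂ − sin φ₁ · cos φ₂ · cos Δλ )
  = atan2(-0.29943, -0.69697) = -156.751° → normalised to [0°, 360°): 203.249°.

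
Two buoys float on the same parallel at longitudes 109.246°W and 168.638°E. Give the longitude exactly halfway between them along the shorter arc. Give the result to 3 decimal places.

Signed shortest Δλ from -109.246° to +168.638° is -82.116°.
Midpoint longitude = -109.246° + (-82.116°)/2 = -109.246° − 41.058° = -150.304°.
(The naïve average (-109.246 + +168.638)/2 = 29.696° is on the wrong side of the globe.)

150.304°W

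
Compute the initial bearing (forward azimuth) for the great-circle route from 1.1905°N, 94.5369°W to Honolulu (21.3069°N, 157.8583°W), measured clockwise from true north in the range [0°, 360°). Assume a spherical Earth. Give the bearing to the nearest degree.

Δλ = -157.8583 − -94.5369 = -63.3214°.
θ = atan2( sin Δλ · cos φ₂ , cos φ₁ · sin φ₂ − sin φ₁ · cos φ₂ · cos Δλ )
  = atan2(-0.83246, 0.35459) = -66.928° → normalised to [0°, 360°): 293.072°.

293°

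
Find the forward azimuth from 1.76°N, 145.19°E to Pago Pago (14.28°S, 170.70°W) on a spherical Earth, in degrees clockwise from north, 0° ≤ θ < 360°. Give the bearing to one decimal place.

Δλ = -170.70 − 145.19 = -315.89°; wrapped into (−180°, 180°]: 44.11°.
θ = atan2( sin Δλ · cos φ₂ , cos φ₁ · sin φ₂ − sin φ₁ · cos φ₂ · cos Δλ )
  = atan2(0.67453, -0.26792) = 111.662° → normalised to [0°, 360°): 111.662°.

111.7°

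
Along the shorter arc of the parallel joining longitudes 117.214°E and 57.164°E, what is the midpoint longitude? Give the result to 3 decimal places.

87.189°E

Signed shortest Δλ from +117.214° to +57.164° is -60.050°.
Midpoint longitude = +117.214° + (-60.050°)/2 = +117.214° − 30.025° = +87.189°.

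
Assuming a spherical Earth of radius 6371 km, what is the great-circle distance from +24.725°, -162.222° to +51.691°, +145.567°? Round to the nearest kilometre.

5302 km

Δλ = 145.567 − -162.222 = 307.789°; wrapped into (−180°, 180°]: -52.211°.
Δφ = 51.691 − 24.725 = 26.966°.
a = sin²(Δφ/2) + cos φ₁ · cos φ₂ · sin²(Δλ/2) = 0.163386.
c = 2·atan2(√a, √(1−a)) = 0.83223 rad → d = 6371·c ≈ 5302.14 km.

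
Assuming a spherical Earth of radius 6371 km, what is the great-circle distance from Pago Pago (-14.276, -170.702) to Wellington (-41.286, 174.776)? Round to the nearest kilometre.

3315 km

Δλ = 174.776 − -170.702 = 345.478°; wrapped into (−180°, 180°]: -14.522°.
Δφ = -41.286 − -14.276 = -27.010°.
a = sin²(Δφ/2) + cos φ₁ · cos φ₂ · sin²(Δλ/2) = 0.066169.
c = 2·atan2(√a, √(1−a)) = 0.52032 rad → d = 6371·c ≈ 3314.94 km.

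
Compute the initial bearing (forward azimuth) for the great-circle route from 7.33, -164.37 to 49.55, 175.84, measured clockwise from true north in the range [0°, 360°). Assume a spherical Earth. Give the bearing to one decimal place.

Δλ = 175.84 − -164.37 = 340.21°; wrapped into (−180°, 180°]: -19.79°.
θ = atan2( sin Δλ · cos φ₂ , cos φ₁ · sin φ₂ − sin φ₁ · cos φ₂ · cos Δλ )
  = atan2(-0.21966, 0.67687) = -17.980° → normalised to [0°, 360°): 342.020°.

342.0°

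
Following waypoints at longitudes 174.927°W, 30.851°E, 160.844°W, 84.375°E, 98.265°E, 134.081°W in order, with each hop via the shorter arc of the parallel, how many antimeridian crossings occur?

Leg 1: -174.927° → +30.851°, shortest Δλ = -154.222° (west) — crosses 180°.
Leg 2: +30.851° → -160.844°, shortest Δλ = 168.305° (east) — crosses 180°.
Leg 3: -160.844° → +84.375°, shortest Δλ = -114.781° (west) — crosses 180°.
Leg 4: +84.375° → +98.265°, shortest Δλ = 13.89° (east) — does not cross 180°.
Leg 5: +98.265° → -134.081°, shortest Δλ = 127.654° (east) — crosses 180°.
Total crossings: 4.

4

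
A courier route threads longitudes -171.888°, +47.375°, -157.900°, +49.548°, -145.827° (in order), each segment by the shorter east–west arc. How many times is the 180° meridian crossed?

Leg 1: -171.888° → +47.375°, shortest Δλ = -140.737° (west) — crosses 180°.
Leg 2: +47.375° → -157.900°, shortest Δλ = 154.725° (east) — crosses 180°.
Leg 3: -157.900° → +49.548°, shortest Δλ = -152.552° (west) — crosses 180°.
Leg 4: +49.548° → -145.827°, shortest Δλ = 164.625° (east) — crosses 180°.
Total crossings: 4.

4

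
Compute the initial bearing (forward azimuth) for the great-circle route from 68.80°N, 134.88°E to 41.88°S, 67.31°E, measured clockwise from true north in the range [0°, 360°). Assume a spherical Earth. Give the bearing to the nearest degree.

234°

Δλ = 67.31 − 134.88 = -67.57°.
θ = atan2( sin Δλ · cos φ₂ , cos φ₁ · sin φ₂ − sin φ₁ · cos φ₂ · cos Δλ )
  = atan2(-0.68822, -0.50627) = -126.339° → normalised to [0°, 360°): 233.661°.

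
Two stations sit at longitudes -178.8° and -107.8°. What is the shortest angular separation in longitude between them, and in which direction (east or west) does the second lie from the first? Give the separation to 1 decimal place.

71.0° east

Raw difference: -107.8 − -178.8 = 71.0°.
Normalise into (−180°, 180°]: 71.0° stays 71.0°.
Positive ⇒ the second point lies to the east; separation 71.0°.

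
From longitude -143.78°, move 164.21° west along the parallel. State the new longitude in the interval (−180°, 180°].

Start at -143.78°; shift −164.21° → -307.99°.
-307.99° lies outside (−180°, 180°]; add 360° → +52.01°.

+52.01°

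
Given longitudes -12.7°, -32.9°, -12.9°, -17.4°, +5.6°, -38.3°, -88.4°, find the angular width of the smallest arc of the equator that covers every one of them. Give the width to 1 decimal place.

94.0°

Sort the longitudes: -88.4°, -38.3°, -32.9°, -17.4°, -12.9°, -12.7°, +5.6°.
Eastward gaps between consecutive values (wrapping around): 50.1°, 5.4°, 15.5°, 4.5°, 0.2°, 18.3°, 266.0°.
Largest gap = 266.0° ⇒ minimal covering band is its complement: 360° − 266.0° = 94.0°.
Band runs from -88.4° eastward to +5.6°.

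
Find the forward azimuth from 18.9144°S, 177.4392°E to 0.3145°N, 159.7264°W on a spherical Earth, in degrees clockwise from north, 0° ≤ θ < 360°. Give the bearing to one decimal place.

Δλ = -159.7264 − 177.4392 = -337.1656°; wrapped into (−180°, 180°]: 22.8344°.
θ = atan2( sin Δλ · cos φ₂ , cos φ₁ · sin φ₂ − sin φ₁ · cos φ₂ · cos Δλ )
  = atan2(0.38806, 0.30394) = 51.931° → normalised to [0°, 360°): 51.931°.

51.9°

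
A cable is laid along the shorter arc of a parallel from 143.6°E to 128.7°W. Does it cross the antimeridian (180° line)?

Naïve |-128.7 − 143.6| = 272.3° > 180°, so the shorter arc goes the other way round — across 180°.
Signed shortest Δλ = ((-128.7 − 143.6 + 180) mod 360) − 180 = 87.7°.
Going east by 87.7° from +143.6° passes through 180° before reaching -128.7°.

Yes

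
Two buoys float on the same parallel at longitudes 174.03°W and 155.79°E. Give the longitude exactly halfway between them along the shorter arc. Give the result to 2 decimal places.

Signed shortest Δλ from -174.03° to +155.79° is -30.18°.
Midpoint longitude = -174.03° + (-30.18°)/2 = -174.03° − 15.09° = -189.12°.
Normalise into (−180°, 180°]: +170.88°.
(The naïve average (-174.03 + +155.79)/2 = -9.12° is on the wrong side of the globe.)

170.88°E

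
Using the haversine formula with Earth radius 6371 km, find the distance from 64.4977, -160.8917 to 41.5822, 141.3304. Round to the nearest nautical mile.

2376 nmi

Δλ = 141.3304 − -160.8917 = 302.2221°; wrapped into (−180°, 180°]: -57.7779°.
Δφ = 41.5822 − 64.4977 = -22.9155°.
a = sin²(Δφ/2) + cos φ₁ · cos φ₂ · sin²(Δλ/2) = 0.114626.
c = 2·atan2(√a, √(1−a)) = 0.69078 rad → d = 6371·c ≈ 4400.98 km ≈ 2376.34 nmi.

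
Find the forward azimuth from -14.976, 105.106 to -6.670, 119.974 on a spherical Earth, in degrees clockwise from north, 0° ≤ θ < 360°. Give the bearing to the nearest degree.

62°

Δλ = 119.974 − 105.106 = 14.868°.
θ = atan2( sin Δλ · cos φ₂ , cos φ₁ · sin φ₂ − sin φ₁ · cos φ₂ · cos Δλ )
  = atan2(0.25486, 0.13587) = 61.937° → normalised to [0°, 360°): 61.937°.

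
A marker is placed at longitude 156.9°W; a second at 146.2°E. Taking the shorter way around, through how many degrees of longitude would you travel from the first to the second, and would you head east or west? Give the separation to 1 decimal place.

Raw difference: 146.2 − -156.9 = 303.1°.
Normalise into (−180°, 180°]: 303.1° − 360° = -56.9°.
Negative ⇒ the second point lies to the west; separation 56.9°.

56.9° west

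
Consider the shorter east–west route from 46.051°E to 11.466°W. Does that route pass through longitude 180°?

Signed shortest Δλ = ((-11.466 − 46.051 + 180) mod 360) − 180 = -57.517°.
Going west by 57.517° from +46.051° reaches -11.466° without touching 180°.

No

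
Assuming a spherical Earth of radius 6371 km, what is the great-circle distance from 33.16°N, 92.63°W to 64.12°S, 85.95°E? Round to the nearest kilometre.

Δλ = 85.95 − -92.63 = 178.58°.
Δφ = -64.12 − 33.16 = -97.28°.
a = sin²(Δφ/2) + cos φ₁ · cos φ₂ · sin²(Δλ/2) = 0.928707.
c = 2·atan2(√a, √(1−a)) = 2.60102 rad → d = 6371·c ≈ 16571.10 km.

16571 km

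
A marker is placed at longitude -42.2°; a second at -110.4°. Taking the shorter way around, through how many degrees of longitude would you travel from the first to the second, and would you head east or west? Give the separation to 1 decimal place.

68.2° west

Raw difference: -110.4 − -42.2 = -68.2°.
Normalise into (−180°, 180°]: -68.2° stays -68.2°.
Negative ⇒ the second point lies to the west; separation 68.2°.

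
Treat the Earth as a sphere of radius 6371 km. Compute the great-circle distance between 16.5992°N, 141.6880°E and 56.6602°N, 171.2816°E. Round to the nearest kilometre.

Δλ = 171.2816 − 141.6880 = 29.5936°.
Δφ = 56.6602 − 16.5992 = 40.0610°.
a = sin²(Δφ/2) + cos φ₁ · cos φ₂ · sin²(Δλ/2) = 0.151674.
c = 2·atan2(√a, √(1−a)) = 0.80008 rad → d = 6371·c ≈ 5097.29 km.

5097 km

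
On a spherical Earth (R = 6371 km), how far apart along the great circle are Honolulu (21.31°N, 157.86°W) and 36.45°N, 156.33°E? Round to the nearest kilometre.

4717 km

Δλ = 156.33 − -157.86 = 314.19°; wrapped into (−180°, 180°]: -45.81°.
Δφ = 36.45 − 21.31 = 15.14°.
a = sin²(Δφ/2) + cos φ₁ · cos φ₂ · sin²(Δλ/2) = 0.130871.
c = 2·atan2(√a, √(1−a)) = 0.74031 rad → d = 6371·c ≈ 4716.52 km.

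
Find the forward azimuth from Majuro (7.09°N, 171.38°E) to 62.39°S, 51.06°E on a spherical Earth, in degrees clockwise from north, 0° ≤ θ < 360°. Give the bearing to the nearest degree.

Δλ = 51.06 − 171.38 = -120.32°.
θ = atan2( sin Δλ · cos φ₂ , cos φ₁ · sin φ₂ − sin φ₁ · cos φ₂ · cos Δλ )
  = atan2(-0.40006, -0.85047) = -154.808° → normalised to [0°, 360°): 205.192°.

205°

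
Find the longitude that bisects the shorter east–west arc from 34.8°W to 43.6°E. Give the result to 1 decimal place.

Signed shortest Δλ from -34.8° to +43.6° is +78.4°.
Midpoint longitude = -34.8° + (+78.4°)/2 = -34.8° + 39.2° = +4.4°.

4.4°E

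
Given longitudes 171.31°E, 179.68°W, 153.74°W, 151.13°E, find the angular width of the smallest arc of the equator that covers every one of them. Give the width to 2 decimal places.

55.13°

Sort the longitudes: -179.68°, -153.74°, +151.13°, +171.31°.
Eastward gaps between consecutive values (wrapping around): 25.94°, 304.87°, 20.18°, 9.01°.
Largest gap = 304.87° ⇒ minimal covering band is its complement: 360° − 304.87° = 55.13°.
Band runs from +151.13° eastward to -153.74°, crossing the antimeridian.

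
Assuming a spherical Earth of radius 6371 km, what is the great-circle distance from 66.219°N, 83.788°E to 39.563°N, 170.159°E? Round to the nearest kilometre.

5888 km

Δλ = 170.159 − 83.788 = 86.371°.
Δφ = 39.563 − 66.219 = -26.656°.
a = sin²(Δφ/2) + cos φ₁ · cos φ₂ · sin²(Δλ/2) = 0.198738.
c = 2·atan2(√a, √(1−a)) = 0.92414 rad → d = 6371·c ≈ 5887.68 km.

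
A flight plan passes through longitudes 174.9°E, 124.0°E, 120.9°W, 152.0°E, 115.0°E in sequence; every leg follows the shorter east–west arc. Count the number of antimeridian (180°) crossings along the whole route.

2

Leg 1: +174.9° → +124.0°, shortest Δλ = -50.9° (west) — does not cross 180°.
Leg 2: +124.0° → -120.9°, shortest Δλ = 115.1° (east) — crosses 180°.
Leg 3: -120.9° → +152.0°, shortest Δλ = -87.1° (west) — crosses 180°.
Leg 4: +152.0° → +115.0°, shortest Δλ = -37.0° (west) — does not cross 180°.
Total crossings: 2.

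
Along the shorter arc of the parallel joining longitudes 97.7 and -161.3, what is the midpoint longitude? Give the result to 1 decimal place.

+148.2°

Signed shortest Δλ from +97.7° to -161.3° is +101.0°.
Midpoint longitude = +97.7° + (+101.0°)/2 = +97.7° + 50.5° = +148.2°.
(The naïve average (+97.7 + -161.3)/2 = -31.8° is on the wrong side of the globe.)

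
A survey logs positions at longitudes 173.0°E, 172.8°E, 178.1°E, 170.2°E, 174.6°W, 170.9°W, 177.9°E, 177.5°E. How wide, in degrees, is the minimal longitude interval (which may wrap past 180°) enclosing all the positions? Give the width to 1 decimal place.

18.9°

Sort the longitudes: -174.6°, -170.9°, +170.2°, +172.8°, +173.0°, +177.5°, +177.9°, +178.1°.
Eastward gaps between consecutive values (wrapping around): 3.7°, 341.1°, 2.6°, 0.2°, 4.5°, 0.4°, 0.2°, 7.3°.
Largest gap = 341.1° ⇒ minimal covering band is its complement: 360° − 341.1° = 18.9°.
Band runs from +170.2° eastward to -170.9°, crossing the antimeridian.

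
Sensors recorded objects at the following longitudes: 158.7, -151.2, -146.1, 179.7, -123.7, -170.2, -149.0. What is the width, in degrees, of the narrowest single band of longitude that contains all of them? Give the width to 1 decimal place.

77.6°

Sort the longitudes: -170.2°, -151.2°, -149.0°, -146.1°, -123.7°, +158.7°, +179.7°.
Eastward gaps between consecutive values (wrapping around): 19.0°, 2.2°, 2.9°, 22.4°, 282.4°, 21.0°, 10.1°.
Largest gap = 282.4° ⇒ minimal covering band is its complement: 360° − 282.4° = 77.6°.
Band runs from +158.7° eastward to -123.7°, crossing the antimeridian.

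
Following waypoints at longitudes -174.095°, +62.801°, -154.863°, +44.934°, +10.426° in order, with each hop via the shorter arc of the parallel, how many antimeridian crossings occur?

3

Leg 1: -174.095° → +62.801°, shortest Δλ = -123.104° (west) — crosses 180°.
Leg 2: +62.801° → -154.863°, shortest Δλ = 142.336° (east) — crosses 180°.
Leg 3: -154.863° → +44.934°, shortest Δλ = -160.203° (west) — crosses 180°.
Leg 4: +44.934° → +10.426°, shortest Δλ = -34.508° (west) — does not cross 180°.
Total crossings: 3.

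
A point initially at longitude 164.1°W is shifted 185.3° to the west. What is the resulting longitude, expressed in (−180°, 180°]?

Start at -164.1°; shift −185.3° → -349.4°.
-349.4° lies outside (−180°, 180°]; add 360° → +10.6°.

10.6°E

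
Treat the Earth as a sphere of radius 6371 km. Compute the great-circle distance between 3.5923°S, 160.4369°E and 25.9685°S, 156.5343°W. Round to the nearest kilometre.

5214 km

Δλ = -156.5343 − 160.4369 = -316.9712°; wrapped into (−180°, 180°]: 43.0288°.
Δφ = -25.9685 − -3.5923 = -22.3762°.
a = sin²(Δφ/2) + cos φ₁ · cos φ₂ · sin²(Δλ/2) = 0.158326.
c = 2·atan2(√a, √(1−a)) = 0.81846 rad → d = 6371·c ≈ 5214.39 km.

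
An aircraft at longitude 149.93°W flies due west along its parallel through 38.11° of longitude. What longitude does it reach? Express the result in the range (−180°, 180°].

171.96°E

Start at -149.93°; shift −38.11° → -188.04°.
-188.04° lies outside (−180°, 180°]; add 360° → +171.96°.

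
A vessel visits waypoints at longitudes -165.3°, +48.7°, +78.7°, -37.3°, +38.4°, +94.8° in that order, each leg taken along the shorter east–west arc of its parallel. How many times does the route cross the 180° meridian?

Leg 1: -165.3° → +48.7°, shortest Δλ = -146.0° (west) — crosses 180°.
Leg 2: +48.7° → +78.7°, shortest Δλ = 30.0° (east) — does not cross 180°.
Leg 3: +78.7° → -37.3°, shortest Δλ = -116.0° (west) — does not cross 180°.
Leg 4: -37.3° → +38.4°, shortest Δλ = 75.7° (east) — does not cross 180°.
Leg 5: +38.4° → +94.8°, shortest Δλ = 56.4° (east) — does not cross 180°.
Total crossings: 1.

1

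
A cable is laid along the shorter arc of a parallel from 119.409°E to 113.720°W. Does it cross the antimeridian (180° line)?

Yes

Naïve |-113.720 − 119.409| = 233.129° > 180°, so the shorter arc goes the other way round — across 180°.
Signed shortest Δλ = ((-113.720 − 119.409 + 180) mod 360) − 180 = 126.871°.
Going east by 126.871° from +119.409° passes through 180° before reaching -113.720°.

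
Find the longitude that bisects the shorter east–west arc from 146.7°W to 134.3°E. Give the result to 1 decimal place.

173.8°E

Signed shortest Δλ from -146.7° to +134.3° is -79.0°.
Midpoint longitude = -146.7° + (-79.0°)/2 = -146.7° − 39.5° = -186.2°.
Normalise into (−180°, 180°]: +173.8°.
(The naïve average (-146.7 + +134.3)/2 = -6.2° is on the wrong side of the globe.)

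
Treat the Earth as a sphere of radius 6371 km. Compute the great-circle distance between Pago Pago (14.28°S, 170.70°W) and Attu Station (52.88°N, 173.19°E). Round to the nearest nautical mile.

4118 nmi

Δλ = 173.19 − -170.70 = 343.89°; wrapped into (−180°, 180°]: -16.11°.
Δφ = 52.88 − -14.28 = 67.16°.
a = sin²(Δφ/2) + cos φ₁ · cos φ₂ · sin²(Δλ/2) = 0.317404.
c = 2·atan2(√a, √(1−a)) = 1.19696 rad → d = 6371·c ≈ 7625.81 km ≈ 4117.61 nmi.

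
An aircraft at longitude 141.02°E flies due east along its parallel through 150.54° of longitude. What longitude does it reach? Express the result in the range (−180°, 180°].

68.44°W

Start at +141.02°; shift +150.54° → +291.56°.
+291.56° lies outside (−180°, 180°]; subtract 360° → -68.44°.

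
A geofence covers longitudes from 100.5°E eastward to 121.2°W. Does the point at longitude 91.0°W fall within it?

No

Band width going east from +100.5° to -121.2°: ((-121.2 − 100.5) mod 360) = 138.3°.
Offset of -91.0° east of the west edge: ((-91.0 − 100.5) mod 360) = 168.5°.
168.5° > 138.3° ⇒ outside.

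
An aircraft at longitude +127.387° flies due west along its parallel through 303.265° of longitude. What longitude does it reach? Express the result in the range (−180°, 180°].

Start at +127.387°; shift −303.265° → -175.878°.
-175.878° already lies in (−180°, 180°].

-175.878°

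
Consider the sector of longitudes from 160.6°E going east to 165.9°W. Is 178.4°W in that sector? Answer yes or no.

Yes

Band width going east from +160.6° to -165.9°: ((-165.9 − 160.6) mod 360) = 33.5°.
Offset of -178.4° east of the west edge: ((-178.4 − 160.6) mod 360) = 21.0°.
21.0° ≤ 33.5° ⇒ inside.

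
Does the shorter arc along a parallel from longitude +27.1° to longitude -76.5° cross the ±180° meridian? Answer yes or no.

No

Signed shortest Δλ = ((-76.5 − 27.1 + 180) mod 360) − 180 = -103.6°.
Going west by 103.6° from +27.1° reaches -76.5° without touching 180°.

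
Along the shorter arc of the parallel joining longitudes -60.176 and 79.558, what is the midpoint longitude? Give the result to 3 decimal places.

+9.691°

Signed shortest Δλ from -60.176° to +79.558° is +139.734°.
Midpoint longitude = -60.176° + (+139.734°)/2 = -60.176° + 69.867° = +9.691°.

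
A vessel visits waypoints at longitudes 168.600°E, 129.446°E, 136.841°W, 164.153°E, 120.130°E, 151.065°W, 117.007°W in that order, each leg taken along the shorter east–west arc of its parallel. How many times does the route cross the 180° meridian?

Leg 1: +168.600° → +129.446°, shortest Δλ = -39.154° (west) — does not cross 180°.
Leg 2: +129.446° → -136.841°, shortest Δλ = 93.713° (east) — crosses 180°.
Leg 3: -136.841° → +164.153°, shortest Δλ = -59.006° (west) — crosses 180°.
Leg 4: +164.153° → +120.130°, shortest Δλ = -44.023° (west) — does not cross 180°.
Leg 5: +120.130° → -151.065°, shortest Δλ = 88.805° (east) — crosses 180°.
Leg 6: -151.065° → -117.007°, shortest Δλ = 34.058° (east) — does not cross 180°.
Total crossings: 3.

3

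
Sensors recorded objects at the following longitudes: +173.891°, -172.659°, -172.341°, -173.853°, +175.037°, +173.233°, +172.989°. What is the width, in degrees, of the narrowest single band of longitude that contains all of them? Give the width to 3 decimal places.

14.670°

Sort the longitudes: -173.853°, -172.659°, -172.341°, +172.989°, +173.233°, +173.891°, +175.037°.
Eastward gaps between consecutive values (wrapping around): 1.194°, 0.318°, 345.330°, 0.244°, 0.658°, 1.146°, 11.110°.
Largest gap = 345.330° ⇒ minimal covering band is its complement: 360° − 345.330° = 14.670°.
Band runs from +172.989° eastward to -172.341°, crossing the antimeridian.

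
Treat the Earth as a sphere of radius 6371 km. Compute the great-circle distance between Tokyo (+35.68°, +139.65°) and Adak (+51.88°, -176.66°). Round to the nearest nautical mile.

Δλ = -176.66 − 139.65 = -316.31°; wrapped into (−180°, 180°]: 43.69°.
Δφ = 51.88 − 35.68 = 16.20°.
a = sin²(Δφ/2) + cos φ₁ · cos φ₂ · sin²(Δλ/2) = 0.089280.
c = 2·atan2(√a, √(1−a)) = 0.60686 rad → d = 6371·c ≈ 3866.33 km ≈ 2087.65 nmi.

2088 nmi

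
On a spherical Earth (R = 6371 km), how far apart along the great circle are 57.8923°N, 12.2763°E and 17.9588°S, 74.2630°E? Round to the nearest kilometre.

10159 km

Δλ = 74.2630 − 12.2763 = 61.9867°.
Δφ = -17.9588 − 57.8923 = -75.8511°.
a = sin²(Δφ/2) + cos φ₁ · cos φ₂ · sin²(Δλ/2) = 0.511849.
c = 2·atan2(√a, √(1−a)) = 1.59450 rad → d = 6371·c ≈ 10158.53 km.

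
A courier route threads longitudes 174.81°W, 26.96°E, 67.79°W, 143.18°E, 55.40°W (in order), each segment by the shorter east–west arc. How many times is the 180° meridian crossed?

3

Leg 1: -174.81° → +26.96°, shortest Δλ = -158.23° (west) — crosses 180°.
Leg 2: +26.96° → -67.79°, shortest Δλ = -94.75° (west) — does not cross 180°.
Leg 3: -67.79° → +143.18°, shortest Δλ = -149.03° (west) — crosses 180°.
Leg 4: +143.18° → -55.40°, shortest Δλ = 161.42° (east) — crosses 180°.
Total crossings: 3.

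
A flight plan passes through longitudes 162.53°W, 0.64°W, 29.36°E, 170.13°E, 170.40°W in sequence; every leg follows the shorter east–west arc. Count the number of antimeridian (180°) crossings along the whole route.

1

Leg 1: -162.53° → -0.64°, shortest Δλ = 161.89° (east) — does not cross 180°.
Leg 2: -0.64° → +29.36°, shortest Δλ = 30.0° (east) — does not cross 180°.
Leg 3: +29.36° → +170.13°, shortest Δλ = 140.77° (east) — does not cross 180°.
Leg 4: +170.13° → -170.40°, shortest Δλ = 19.47° (east) — crosses 180°.
Total crossings: 1.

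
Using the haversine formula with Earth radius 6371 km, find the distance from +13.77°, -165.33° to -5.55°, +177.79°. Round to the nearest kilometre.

2844 km

Δλ = 177.79 − -165.33 = 343.12°; wrapped into (−180°, 180°]: -16.88°.
Δφ = -5.55 − 13.77 = -19.32°.
a = sin²(Δφ/2) + cos φ₁ · cos φ₂ · sin²(Δλ/2) = 0.048983.
c = 2·atan2(√a, √(1−a)) = 0.44634 rad → d = 6371·c ≈ 2843.60 km.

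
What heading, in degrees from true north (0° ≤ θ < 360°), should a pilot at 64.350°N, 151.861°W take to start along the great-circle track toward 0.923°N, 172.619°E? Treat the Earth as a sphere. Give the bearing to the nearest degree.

219°

Δλ = 172.619 − -151.861 = 324.480°; wrapped into (−180°, 180°]: -35.520°.
θ = atan2( sin Δλ · cos φ₂ , cos φ₁ · sin φ₂ − sin φ₁ · cos φ₂ · cos Δλ )
  = atan2(-0.58091, -0.72664) = -141.359° → normalised to [0°, 360°): 218.641°.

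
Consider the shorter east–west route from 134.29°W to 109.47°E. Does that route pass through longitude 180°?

Naïve |109.47 − -134.29| = 243.76° > 180°, so the shorter arc goes the other way round — across 180°.
Signed shortest Δλ = ((109.47 − -134.29 + 180) mod 360) − 180 = -116.24°.
Going west by 116.24° from -134.29° passes through 180° before reaching +109.47°.

Yes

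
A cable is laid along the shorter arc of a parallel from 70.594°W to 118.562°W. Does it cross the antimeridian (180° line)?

Signed shortest Δλ = ((-118.562 − -70.594 + 180) mod 360) − 180 = -47.968°.
Going west by 47.968° from -70.594° reaches -118.562° without touching 180°.

No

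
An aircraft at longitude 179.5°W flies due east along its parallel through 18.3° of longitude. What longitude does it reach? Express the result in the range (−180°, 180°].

Start at -179.5°; shift +18.3° → -161.2°.
-161.2° already lies in (−180°, 180°].

161.2°W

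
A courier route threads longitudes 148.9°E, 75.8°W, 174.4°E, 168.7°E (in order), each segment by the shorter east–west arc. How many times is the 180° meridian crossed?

Leg 1: +148.9° → -75.8°, shortest Δλ = 135.3° (east) — crosses 180°.
Leg 2: -75.8° → +174.4°, shortest Δλ = -109.8° (west) — crosses 180°.
Leg 3: +174.4° → +168.7°, shortest Δλ = -5.7° (west) — does not cross 180°.
Total crossings: 2.

2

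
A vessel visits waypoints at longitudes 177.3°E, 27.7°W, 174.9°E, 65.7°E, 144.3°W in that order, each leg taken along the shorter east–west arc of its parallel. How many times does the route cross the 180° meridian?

Leg 1: +177.3° → -27.7°, shortest Δλ = 155.0° (east) — crosses 180°.
Leg 2: -27.7° → +174.9°, shortest Δλ = -157.4° (west) — crosses 180°.
Leg 3: +174.9° → +65.7°, shortest Δλ = -109.2° (west) — does not cross 180°.
Leg 4: +65.7° → -144.3°, shortest Δλ = 150.0° (east) — crosses 180°.
Total crossings: 3.

3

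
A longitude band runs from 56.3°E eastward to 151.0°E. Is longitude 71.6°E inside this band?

Band width going east from +56.3° to +151.0°: ((151.0 − 56.3) mod 360) = 94.7°.
Offset of +71.6° east of the west edge: ((71.6 − 56.3) mod 360) = 15.3°.
15.3° ≤ 94.7° ⇒ inside.

Yes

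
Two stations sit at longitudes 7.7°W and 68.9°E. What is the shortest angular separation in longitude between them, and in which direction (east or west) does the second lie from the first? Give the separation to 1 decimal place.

76.6° east

Raw difference: 68.9 − -7.7 = 76.6°.
Normalise into (−180°, 180°]: 76.6° stays 76.6°.
Positive ⇒ the second point lies to the east; separation 76.6°.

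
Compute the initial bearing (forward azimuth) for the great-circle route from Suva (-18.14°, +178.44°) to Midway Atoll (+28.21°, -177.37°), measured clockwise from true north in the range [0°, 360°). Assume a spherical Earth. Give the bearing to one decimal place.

5.1°

Δλ = -177.37 − 178.44 = -355.81°; wrapped into (−180°, 180°]: 4.19°.
θ = atan2( sin Δλ · cos φ₂ , cos φ₁ · sin φ₂ − sin φ₁ · cos φ₂ · cos Δλ )
  = atan2(0.06439, 0.72284) = 5.090° → normalised to [0°, 360°): 5.090°.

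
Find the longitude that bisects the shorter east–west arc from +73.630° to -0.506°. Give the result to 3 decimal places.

+36.562°

Signed shortest Δλ from +73.630° to -0.506° is -74.136°.
Midpoint longitude = +73.630° + (-74.136°)/2 = +73.630° − 37.068° = +36.562°.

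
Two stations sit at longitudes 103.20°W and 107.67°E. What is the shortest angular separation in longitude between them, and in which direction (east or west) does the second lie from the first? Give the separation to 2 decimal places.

Raw difference: 107.67 − -103.20 = 210.87°.
Normalise into (−180°, 180°]: 210.87° − 360° = -149.13°.
Negative ⇒ the second point lies to the west; separation 149.13°.

149.13° west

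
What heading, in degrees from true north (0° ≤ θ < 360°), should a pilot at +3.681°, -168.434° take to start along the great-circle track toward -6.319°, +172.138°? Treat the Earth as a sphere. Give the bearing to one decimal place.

242.8°

Δλ = 172.138 − -168.434 = 340.572°; wrapped into (−180°, 180°]: -19.428°.
θ = atan2( sin Δλ · cos φ₂ , cos φ₁ · sin φ₂ − sin φ₁ · cos φ₂ · cos Δλ )
  = atan2(-0.33060, -0.17001) = -117.215° → normalised to [0°, 360°): 242.785°.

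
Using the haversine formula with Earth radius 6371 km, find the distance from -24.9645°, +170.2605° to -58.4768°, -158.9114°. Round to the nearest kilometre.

Δλ = -158.9114 − 170.2605 = -329.1719°; wrapped into (−180°, 180°]: 30.8281°.
Δφ = -58.4768 − -24.9645 = -33.5123°.
a = sin²(Δφ/2) + cos φ₁ · cos φ₂ · sin²(Δλ/2) = 0.116602.
c = 2·atan2(√a, √(1−a)) = 0.69696 rad → d = 6371·c ≈ 4440.34 km.

4440 km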